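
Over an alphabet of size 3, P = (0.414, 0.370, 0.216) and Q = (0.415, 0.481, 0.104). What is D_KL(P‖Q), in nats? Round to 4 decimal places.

D(P‖Q) = Σ p·ln(p/q).
  0.414·ln(0.414/0.415) = -0.00100
  0.370·ln(0.370/0.481) = -0.09707
  0.216·ln(0.216/0.104) = 0.15787
D(P‖Q) = 0.0598 nats.

0.0598 nats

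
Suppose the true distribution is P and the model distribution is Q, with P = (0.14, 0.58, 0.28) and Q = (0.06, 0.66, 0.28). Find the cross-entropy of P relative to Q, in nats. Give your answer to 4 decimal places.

H(P,Q) = −Σ p·ln q.
  −0.14·ln(0.06) = 0.39388
  −0.58·ln(0.66) = 0.24100
  −0.28·ln(0.28) = 0.35643
H(P,Q) = 0.9913 nats.

0.9913 nats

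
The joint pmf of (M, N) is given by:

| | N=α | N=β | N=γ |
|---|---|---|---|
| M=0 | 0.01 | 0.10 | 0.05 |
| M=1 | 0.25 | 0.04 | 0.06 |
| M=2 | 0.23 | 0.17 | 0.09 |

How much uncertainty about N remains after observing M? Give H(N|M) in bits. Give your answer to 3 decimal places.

1.322 bits

Marginals: p(M) = (0.1600, 0.3500, 0.4900), p(N) = (0.4900, 0.3100, 0.2000).
H(N|M) = Σ p(M) · H(N|M=·).
  M=0: p=0.1600, H(N|M=0) = 1.1982
  M=1: p=0.3500, H(N|M=1) = 1.1405
  M=2: p=0.4900, H(N|M=2) = 1.4911
Weighted sum = 1.322 bits.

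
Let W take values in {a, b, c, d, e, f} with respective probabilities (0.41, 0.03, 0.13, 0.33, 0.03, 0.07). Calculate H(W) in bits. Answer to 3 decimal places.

2.010 bits

H(W) = −Σ p·log₂ p.
  −(0.41)·log₂(0.41) = 0.5274
  −(0.03)·log₂(0.03) = 0.1518
  −(0.13)·log₂(0.13) = 0.3826
  −(0.33)·log₂(0.33) = 0.5278
  −(0.03)·log₂(0.03) = 0.1518
  −(0.07)·log₂(0.07) = 0.2686
Sum: 0.5274 + 0.1518 + 0.3826 + 0.5278 + 0.1518 + 0.2686 = 2.010 bits.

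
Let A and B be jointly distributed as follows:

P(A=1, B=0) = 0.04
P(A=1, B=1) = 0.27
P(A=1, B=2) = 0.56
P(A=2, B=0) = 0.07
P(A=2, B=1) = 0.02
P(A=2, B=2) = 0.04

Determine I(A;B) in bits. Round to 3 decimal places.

0.136 bits

Marginals: p(A) = (0.8700, 0.1300), p(B) = (0.1100, 0.2900, 0.6000).
I(A;B) = Σ p(x,y)·log₂[p(x,y)/(p(x)p(y))].
  (1,0): 0.04·log₂(0.4180) = -0.0503
  (1,1): 0.27·log₂(1.0702) = 0.0264
  (1,2): 0.56·log₂(1.0728) = 0.0568
  (2,0): 0.07·log₂(4.8951) = 0.1604
  (2,1): 0.02·log₂(0.5305) = -0.0183
  (2,2): 0.04·log₂(0.5128) = -0.0385
Sum = 0.136 bits.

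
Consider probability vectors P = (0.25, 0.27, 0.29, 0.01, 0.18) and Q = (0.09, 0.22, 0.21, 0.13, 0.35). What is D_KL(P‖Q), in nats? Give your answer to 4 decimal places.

0.2590 nats

D(P‖Q) = Σ p·ln(p/q).
  0.25·ln(0.25/0.09) = 0.25541
  0.27·ln(0.27/0.22) = 0.05529
  0.29·ln(0.29/0.21) = 0.09360
  0.01·ln(0.01/0.13) = -0.02565
  0.18·ln(0.18/0.35) = -0.11970
D(P‖Q) = 0.2590 nats.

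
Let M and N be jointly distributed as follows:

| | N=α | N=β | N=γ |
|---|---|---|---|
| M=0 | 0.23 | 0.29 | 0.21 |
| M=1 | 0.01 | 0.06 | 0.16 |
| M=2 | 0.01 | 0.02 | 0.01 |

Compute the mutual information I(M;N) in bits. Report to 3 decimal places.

0.109 bits

Marginals: p(M) = (0.7300, 0.2300, 0.0400), p(N) = (0.2500, 0.3700, 0.3800).
I(M;N) = Σ p(x,y)·log₂[p(x,y)/(p(x)p(y))].
  (0,α): 0.23·log₂(1.2603) = 0.0768
  (0,β): 0.29·log₂(1.0737) = 0.0297
  (0,γ): 0.21·log₂(0.7570) = -0.0843
  (1,α): 0.01·log₂(0.1739) = -0.0252
  (1,β): 0.06·log₂(0.7051) = -0.0303
  (1,γ): 0.16·log₂(1.8307) = 0.1396
  (2,α): 0.01·log₂(1.0000) = 0.0000
  (2,β): 0.02·log₂(1.3514) = 0.0087
  (2,γ): 0.01·log₂(0.6579) = -0.0060
Sum = 0.109 bits.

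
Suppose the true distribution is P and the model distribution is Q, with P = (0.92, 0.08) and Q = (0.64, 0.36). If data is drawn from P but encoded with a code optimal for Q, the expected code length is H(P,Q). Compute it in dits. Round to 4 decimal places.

0.2138 dits

H(P,Q) = −Σ p·log₁₀ q.
  −0.92·log₁₀(0.64) = 0.17831
  −0.08·log₁₀(0.36) = 0.03550
H(P,Q) = 0.2138 dits.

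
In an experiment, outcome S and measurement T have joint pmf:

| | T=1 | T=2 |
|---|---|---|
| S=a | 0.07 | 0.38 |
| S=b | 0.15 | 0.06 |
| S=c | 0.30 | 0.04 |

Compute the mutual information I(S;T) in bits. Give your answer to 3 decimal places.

0.359 bits

Marginals: p(S) = (0.4500, 0.2100, 0.3400), p(T) = (0.5200, 0.4800).
I(S;T) = H(S) + H(T) − H(S,T).
H(S) = 1.5204, H(T) = 0.9988, H(S,T) = 2.1599.
I(S;T) = 1.5204 + 0.9988 − 2.1599 = 0.359 bits.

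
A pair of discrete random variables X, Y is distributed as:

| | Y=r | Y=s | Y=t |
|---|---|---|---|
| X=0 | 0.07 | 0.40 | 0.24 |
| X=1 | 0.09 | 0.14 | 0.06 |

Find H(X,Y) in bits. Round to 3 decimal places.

2.245 bits

H(X,Y) = −Σ p(x,y)·log₂ p(x,y) over all 6 cells.
  cell (0,r): −0.07·log₂0.07 = 0.2686
  cell (0,s): −0.40·log₂0.40 = 0.5288
  cell (0,t): −0.24·log₂0.24 = 0.4941
  cell (1,r): −0.09·log₂0.09 = 0.3127
  cell (1,s): −0.14·log₂0.14 = 0.3971
  cell (1,t): −0.06·log₂0.06 = 0.2435
Sum = 2.245 bits.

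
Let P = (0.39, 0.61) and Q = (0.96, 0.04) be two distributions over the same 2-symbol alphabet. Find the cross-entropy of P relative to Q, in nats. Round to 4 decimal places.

1.9794 nats

H(P,Q) = −Σ p·ln q.
  −0.39·ln(0.96) = 0.01592
  −0.61·ln(0.04) = 1.96351
H(P,Q) = 1.9794 nats.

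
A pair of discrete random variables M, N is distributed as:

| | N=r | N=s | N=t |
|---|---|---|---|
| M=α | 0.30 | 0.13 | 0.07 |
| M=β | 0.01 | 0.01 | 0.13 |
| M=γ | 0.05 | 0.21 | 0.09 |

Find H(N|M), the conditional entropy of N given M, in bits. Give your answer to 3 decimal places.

Marginals: p(M) = (0.5000, 0.1500, 0.3500), p(N) = (0.3600, 0.3500, 0.2900).
H(N|M) = Σ p(M) · H(N|M=·).
  M=α: p=0.5000, H(N|M=α) = 1.3446
  M=β: p=0.1500, H(N|M=β) = 0.6998
  M=γ: p=0.3500, H(N|M=γ) = 1.3471
Weighted sum = 1.249 bits.

1.249 bits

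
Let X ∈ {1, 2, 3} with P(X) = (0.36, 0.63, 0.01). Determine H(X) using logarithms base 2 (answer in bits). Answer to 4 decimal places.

1.0170 bits

H(X) = −Σ p·log₂ p.
  −(0.36)·log₂(0.36) = 0.53062
  −(0.63)·log₂(0.63) = 0.41994
  −(0.01)·log₂(0.01) = 0.06644
Sum: 0.53062 + 0.41994 + 0.06644 = 1.0170 bits.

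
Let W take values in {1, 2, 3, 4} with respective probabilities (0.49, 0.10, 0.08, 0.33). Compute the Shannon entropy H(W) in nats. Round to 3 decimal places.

1.148 nats

H(W) = −Σ p·ln p.
  −(0.49)·ln(0.49) = 0.3495
  −(0.10)·ln(0.10) = 0.2303
  −(0.08)·ln(0.08) = 0.2021
  −(0.33)·ln(0.33) = 0.3659
Sum: 0.3495 + 0.2303 + 0.2021 + 0.3659 = 1.148 nats.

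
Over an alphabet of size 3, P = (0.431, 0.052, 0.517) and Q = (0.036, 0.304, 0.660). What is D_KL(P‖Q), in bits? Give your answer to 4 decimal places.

1.2291 bits

D(P‖Q) = Σ p·log₂(p/q).
  0.431·log₂(0.431/0.036) = 1.54368
  0.052·log₂(0.052/0.304) = -0.13247
  0.517·log₂(0.517/0.660) = -0.18214
D(P‖Q) = 1.2291 bits.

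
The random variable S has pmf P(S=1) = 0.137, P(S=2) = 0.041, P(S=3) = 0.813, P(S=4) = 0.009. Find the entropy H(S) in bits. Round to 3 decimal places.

H(S) = −Σ p·log₂ p.
  −(0.137)·log₂(0.137) = 0.3929
  −(0.041)·log₂(0.041) = 0.1889
  −(0.813)·log₂(0.813) = 0.2428
  −(0.009)·log₂(0.009) = 0.0612
Sum: 0.3929 + 0.1889 + 0.2428 + 0.0612 = 0.886 bits.

0.886 bits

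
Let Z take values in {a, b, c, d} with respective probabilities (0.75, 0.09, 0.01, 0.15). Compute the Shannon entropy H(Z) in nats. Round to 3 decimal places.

0.763 nats

H(Z) = −Σ p·ln p.
  −(0.75)·ln(0.75) = 0.2158
  −(0.09)·ln(0.09) = 0.2167
  −(0.01)·ln(0.01) = 0.0461
  −(0.15)·ln(0.15) = 0.2846
Sum: 0.2158 + 0.2167 + 0.0461 + 0.2846 = 0.763 nats.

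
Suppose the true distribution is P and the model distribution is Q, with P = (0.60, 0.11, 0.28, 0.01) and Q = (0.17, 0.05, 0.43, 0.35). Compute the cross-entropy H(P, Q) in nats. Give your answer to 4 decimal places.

H(P,Q) = −Σ p·ln q.
  −0.60·ln(0.17) = 1.06317
  −0.11·ln(0.05) = 0.32953
  −0.28·ln(0.43) = 0.23631
  −0.01·ln(0.35) = 0.01050
H(P,Q) = 1.6395 nats.

1.6395 nats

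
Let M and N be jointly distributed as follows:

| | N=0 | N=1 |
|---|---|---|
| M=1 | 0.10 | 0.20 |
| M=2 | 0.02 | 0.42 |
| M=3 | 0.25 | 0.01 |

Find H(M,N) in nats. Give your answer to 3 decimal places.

1.387 nats

H(M,N) = −Σ p(x,y)·ln p(x,y) over all 6 cells.
  cell (1,0): −0.10·ln0.10 = 0.2303
  cell (1,1): −0.20·ln0.20 = 0.3219
  cell (2,0): −0.02·ln0.02 = 0.0782
  cell (2,1): −0.42·ln0.42 = 0.3644
  cell (3,0): −0.25·ln0.25 = 0.3466
  cell (3,1): −0.01·ln0.01 = 0.0461
Sum = 1.387 nats.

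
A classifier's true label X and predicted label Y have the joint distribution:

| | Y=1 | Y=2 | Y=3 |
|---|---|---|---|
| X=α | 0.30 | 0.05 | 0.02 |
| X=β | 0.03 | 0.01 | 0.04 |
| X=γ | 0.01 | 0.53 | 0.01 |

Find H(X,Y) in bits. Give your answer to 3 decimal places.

1.872 bits

H(X,Y) = −Σ p(x,y)·log₂ p(x,y) over all 9 cells.
  cell (α,1): −0.30·log₂0.30 = 0.5211
  cell (α,2): −0.05·log₂0.05 = 0.2161
  cell (α,3): −0.02·log₂0.02 = 0.1129
  cell (β,1): −0.03·log₂0.03 = 0.1518
  cell (β,2): −0.01·log₂0.01 = 0.0664
  cell (β,3): −0.04·log₂0.04 = 0.1858
  cell (γ,1): −0.01·log₂0.01 = 0.0664
  cell (γ,2): −0.53·log₂0.53 = 0.4854
  cell (γ,3): −0.01·log₂0.01 = 0.0664
Sum = 1.872 bits.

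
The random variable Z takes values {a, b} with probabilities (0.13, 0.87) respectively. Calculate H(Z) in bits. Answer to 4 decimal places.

0.5574 bits

H(Z) = −Σ p·log₂ p.
  −(0.13)·log₂(0.13) = 0.38264
  −(0.87)·log₂(0.87) = 0.17479
Sum: 0.38264 + 0.17479 = 0.5574 bits.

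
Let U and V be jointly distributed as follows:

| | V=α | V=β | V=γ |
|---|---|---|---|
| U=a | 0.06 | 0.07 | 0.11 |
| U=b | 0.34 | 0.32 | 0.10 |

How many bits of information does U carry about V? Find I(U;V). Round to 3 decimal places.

Marginals: p(U) = (0.2400, 0.7600), p(V) = (0.4000, 0.3900, 0.2100).
I(U;V) = Σ p(x,y)·log₂[p(x,y)/(p(x)p(y))].
  (a,α): 0.06·log₂(0.6250) = -0.0407
  (a,β): 0.07·log₂(0.7479) = -0.0293
  (a,γ): 0.11·log₂(2.1825) = 0.1239
  (b,α): 0.34·log₂(1.1184) = 0.0549
  (b,β): 0.32·log₂(1.0796) = 0.0354
  (b,γ): 0.10·log₂(0.6266) = -0.0674
Sum = 0.077 bits.

0.077 bits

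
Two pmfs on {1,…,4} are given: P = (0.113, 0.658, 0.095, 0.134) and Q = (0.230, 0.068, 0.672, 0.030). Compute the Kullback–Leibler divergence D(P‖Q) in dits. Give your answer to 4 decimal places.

D(P‖Q) = Σ p·log₁₀(p/q).
  0.113·log₁₀(0.113/0.230) = -0.03488
  0.658·log₁₀(0.658/0.068) = 0.64860
  0.095·log₁₀(0.095/0.672) = -0.08072
  0.134·log₁₀(0.134/0.030) = 0.08710
D(P‖Q) = 0.6201 dits.

0.6201 dits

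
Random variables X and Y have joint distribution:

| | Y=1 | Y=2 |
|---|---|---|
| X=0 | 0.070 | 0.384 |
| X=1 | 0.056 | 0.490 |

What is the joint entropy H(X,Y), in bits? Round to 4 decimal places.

H(X,Y) = −Σ p(x,y)·log₂ p(x,y) over all 4 cells.
  cell (0,1): −0.070·log₂0.070 = 0.26856
  cell (0,2): −0.384·log₂0.384 = 0.53024
  cell (1,1): −0.056·log₂0.056 = 0.23287
  cell (1,2): −0.490·log₂0.490 = 0.50428
Sum = 1.5359 bits.

1.5359 bits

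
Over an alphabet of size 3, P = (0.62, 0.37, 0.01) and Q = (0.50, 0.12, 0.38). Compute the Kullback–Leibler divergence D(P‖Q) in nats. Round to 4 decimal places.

0.5136 nats

D(P‖Q) = Σ p·ln(p/q).
  0.62·ln(0.62/0.50) = 0.13337
  0.37·ln(0.37/0.12) = 0.41662
  0.01·ln(0.01/0.38) = -0.03638
D(P‖Q) = 0.5136 nats.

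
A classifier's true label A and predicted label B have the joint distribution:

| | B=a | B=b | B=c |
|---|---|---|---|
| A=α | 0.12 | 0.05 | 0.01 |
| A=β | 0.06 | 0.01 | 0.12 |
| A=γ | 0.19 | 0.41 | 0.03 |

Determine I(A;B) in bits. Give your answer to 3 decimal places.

Marginals: p(A) = (0.1800, 0.1900, 0.6300), p(B) = (0.3700, 0.4700, 0.1600).
I(A;B) = H(A) + H(B) − H(A,B).
H(A) = 1.3205, H(B) = 1.4657, H(A,B) = 2.4610.
I(A;B) = 1.3205 + 1.4657 − 2.4610 = 0.325 bits.

0.325 bits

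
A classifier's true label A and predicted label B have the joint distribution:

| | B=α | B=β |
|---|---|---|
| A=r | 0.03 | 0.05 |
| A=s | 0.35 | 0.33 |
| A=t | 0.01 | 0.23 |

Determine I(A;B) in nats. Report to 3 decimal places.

Marginals: p(A) = (0.0800, 0.6800, 0.2400), p(B) = (0.3900, 0.6100).
I(A;B) = H(A) + H(B) − H(A,B).
H(A) = 0.8068, H(B) = 0.6687, H(A,B) = 1.3724.
I(A;B) = 0.8068 + 0.6687 − 1.3724 = 0.103 nats.

0.103 nats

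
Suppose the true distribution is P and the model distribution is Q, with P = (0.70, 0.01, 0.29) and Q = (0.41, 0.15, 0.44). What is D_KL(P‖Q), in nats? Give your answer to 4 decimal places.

D(P‖Q) = Σ p·ln(p/q).
  0.70·ln(0.70/0.41) = 0.37445
  0.01·ln(0.01/0.15) = -0.02708
  0.29·ln(0.29/0.44) = -0.12090
D(P‖Q) = 0.2265 nats.

0.2265 nats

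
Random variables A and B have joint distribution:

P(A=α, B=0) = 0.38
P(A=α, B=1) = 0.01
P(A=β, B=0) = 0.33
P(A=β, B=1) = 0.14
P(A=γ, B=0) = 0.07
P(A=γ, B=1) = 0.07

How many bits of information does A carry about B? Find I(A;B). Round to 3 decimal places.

0.140 bits

Marginals: p(A) = (0.3900, 0.4700, 0.1400), p(B) = (0.7800, 0.2200).
I(A;B) = H(A) + H(B) − H(A,B).
H(A) = 1.4389, H(B) = 0.7602, H(A,B) = 2.0589.
I(A;B) = 1.4389 + 0.7602 − 2.0589 = 0.140 bits.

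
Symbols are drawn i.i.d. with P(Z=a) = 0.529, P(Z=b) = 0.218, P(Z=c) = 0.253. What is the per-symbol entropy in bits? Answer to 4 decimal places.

1.4667 bits

H(Z) = −Σ p·log₂ p.
  −(0.529)·log₂(0.529) = 0.48597
  −(0.218)·log₂(0.218) = 0.47908
  −(0.253)·log₂(0.253) = 0.50165
Sum: 0.48597 + 0.47908 + 0.50165 = 1.4667 bits.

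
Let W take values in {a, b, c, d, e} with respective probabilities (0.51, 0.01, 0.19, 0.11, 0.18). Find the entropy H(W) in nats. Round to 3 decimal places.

H(W) = −Σ p·ln p.
  −(0.51)·ln(0.51) = 0.3434
  −(0.01)·ln(0.01) = 0.0461
  −(0.19)·ln(0.19) = 0.3155
  −(0.11)·ln(0.11) = 0.2428
  −(0.18)·ln(0.18) = 0.3087
Sum: 0.3434 + 0.0461 + 0.3155 + 0.2428 + 0.3087 = 1.256 nats.

1.256 nats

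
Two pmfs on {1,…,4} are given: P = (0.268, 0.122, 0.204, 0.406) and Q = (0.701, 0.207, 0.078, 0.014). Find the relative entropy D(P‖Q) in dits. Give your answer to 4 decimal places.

0.5390 dits

D(P‖Q) = Σ p·log₁₀(p/q).
  0.268·log₁₀(0.268/0.701) = -0.11191
  0.122·log₁₀(0.122/0.207) = -0.02801
  0.204·log₁₀(0.204/0.078) = 0.08518
  0.406·log₁₀(0.406/0.014) = 0.59373
D(P‖Q) = 0.5390 dits.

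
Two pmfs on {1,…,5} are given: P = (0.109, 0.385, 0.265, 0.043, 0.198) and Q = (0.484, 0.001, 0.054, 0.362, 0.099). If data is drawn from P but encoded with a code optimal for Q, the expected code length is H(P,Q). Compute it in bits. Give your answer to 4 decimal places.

5.7905 bits

H(P,Q) = −Σ p·log₂ q.
  −0.109·log₂(0.484) = 0.11411
  −0.385·log₂(0.001) = 3.83683
  −0.265·log₂(0.054) = 1.11589
  −0.043·log₂(0.362) = 0.06304
  −0.198·log₂(0.099) = 0.66061
H(P,Q) = 5.7905 bits.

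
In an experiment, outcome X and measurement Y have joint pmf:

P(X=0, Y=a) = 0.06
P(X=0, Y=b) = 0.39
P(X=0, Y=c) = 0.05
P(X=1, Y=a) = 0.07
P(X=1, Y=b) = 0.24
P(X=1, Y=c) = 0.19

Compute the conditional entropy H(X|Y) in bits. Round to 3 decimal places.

0.911 bits

Marginals: p(X) = (0.5000, 0.5000), p(Y) = (0.1300, 0.6300, 0.2400).
H(X|Y) = Σ p(Y) · H(X|Y=·).
  Y=a: p=0.1300, H(X|Y=a) = 0.9957
  Y=b: p=0.6300, H(X|Y=b) = 0.9587
  Y=c: p=0.2400, H(X|Y=c) = 0.7383
Weighted sum = 0.911 bits.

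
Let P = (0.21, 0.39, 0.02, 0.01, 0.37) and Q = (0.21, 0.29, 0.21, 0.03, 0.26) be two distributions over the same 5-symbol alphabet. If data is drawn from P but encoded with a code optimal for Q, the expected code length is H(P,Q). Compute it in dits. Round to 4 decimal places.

0.5972 dits

H(P,Q) = −Σ p·log₁₀ q.
  −0.21·log₁₀(0.21) = 0.14233
  −0.39·log₁₀(0.29) = 0.20966
  −0.02·log₁₀(0.21) = 0.01356
  −0.01·log₁₀(0.03) = 0.01523
  −0.37·log₁₀(0.26) = 0.21646
H(P,Q) = 0.5972 dits.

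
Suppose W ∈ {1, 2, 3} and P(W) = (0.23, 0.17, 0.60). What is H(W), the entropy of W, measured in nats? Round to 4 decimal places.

H(W) = −Σ p·ln p.
  −(0.23)·ln(0.23) = 0.33803
  −(0.17)·ln(0.17) = 0.30123
  −(0.60)·ln(0.60) = 0.30650
Sum: 0.33803 + 0.30123 + 0.30650 = 0.9458 nats.

0.9458 nats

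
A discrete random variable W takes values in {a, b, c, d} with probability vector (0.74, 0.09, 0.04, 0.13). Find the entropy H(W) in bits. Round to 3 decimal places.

H(W) = −Σ p·log₂ p.
  −(0.74)·log₂(0.74) = 0.3215
  −(0.09)·log₂(0.09) = 0.3127
  −(0.04)·log₂(0.04) = 0.1858
  −(0.13)·log₂(0.13) = 0.3826
Sum: 0.3215 + 0.3127 + 0.1858 + 0.3826 = 1.203 bits.

1.203 bits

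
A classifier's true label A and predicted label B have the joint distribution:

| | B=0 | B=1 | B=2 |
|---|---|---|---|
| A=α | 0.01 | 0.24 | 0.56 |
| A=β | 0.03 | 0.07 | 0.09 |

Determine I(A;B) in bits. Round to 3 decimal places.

Marginals: p(A) = (0.8100, 0.1900), p(B) = (0.0400, 0.3100, 0.6500).
I(A;B) = H(A) + H(B) − H(A,B).
H(A) = 0.7015, H(B) = 1.1135, H(A,B) = 1.7620.
I(A;B) = 0.7015 + 1.1135 − 1.7620 = 0.053 bits.

0.053 bits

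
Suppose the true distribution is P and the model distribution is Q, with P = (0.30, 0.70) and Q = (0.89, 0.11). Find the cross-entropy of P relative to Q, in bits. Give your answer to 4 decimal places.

2.2795 bits

H(P,Q) = −Σ p·log₂ q.
  −0.30·log₂(0.89) = 0.05044
  −0.70·log₂(0.11) = 2.22910
H(P,Q) = 2.2795 bits.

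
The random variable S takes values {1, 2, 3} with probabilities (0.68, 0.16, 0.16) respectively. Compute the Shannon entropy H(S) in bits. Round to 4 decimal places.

1.2244 bits

H(S) = −Σ p·log₂ p.
  −(0.68)·log₂(0.68) = 0.37835
  −(0.16)·log₂(0.16) = 0.42302
  −(0.16)·log₂(0.16) = 0.42302
Sum: 0.37835 + 0.42302 + 0.42302 = 1.2244 bits.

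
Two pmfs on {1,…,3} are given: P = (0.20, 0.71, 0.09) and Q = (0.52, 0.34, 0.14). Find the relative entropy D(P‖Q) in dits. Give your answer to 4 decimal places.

0.1268 dits

D(P‖Q) = Σ p·log₁₀(p/q).
  0.20·log₁₀(0.20/0.52) = -0.08299
  0.71·log₁₀(0.71/0.34) = 0.22704
  0.09·log₁₀(0.09/0.14) = -0.01727
D(P‖Q) = 0.1268 dits.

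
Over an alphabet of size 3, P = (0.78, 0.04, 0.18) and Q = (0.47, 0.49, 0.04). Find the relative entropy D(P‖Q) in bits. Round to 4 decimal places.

D(P‖Q) = Σ p·log₂(p/q).
  0.78·log₂(0.78/0.47) = 0.57003
  0.04·log₂(0.04/0.49) = -0.14459
  0.18·log₂(0.18/0.04) = 0.39059
D(P‖Q) = 0.8160 bits.

0.8160 bits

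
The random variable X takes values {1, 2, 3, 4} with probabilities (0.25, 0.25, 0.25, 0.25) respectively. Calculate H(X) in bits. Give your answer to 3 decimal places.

H(X) = −Σ p·log₂ p.
  −(0.25)·log₂(0.25) = 0.5000
  −(0.25)·log₂(0.25) = 0.5000
  −(0.25)·log₂(0.25) = 0.5000
  −(0.25)·log₂(0.25) = 0.5000
Sum: 0.5000 + 0.5000 + 0.5000 + 0.5000 = 2.000 bits.

2.000 bits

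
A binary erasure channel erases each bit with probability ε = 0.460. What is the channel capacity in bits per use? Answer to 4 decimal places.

0.5400 bits

Binary erasure channel: capacity C = 1 − ε.
C = 1 − 0.460 = 0.5400 bits per channel use.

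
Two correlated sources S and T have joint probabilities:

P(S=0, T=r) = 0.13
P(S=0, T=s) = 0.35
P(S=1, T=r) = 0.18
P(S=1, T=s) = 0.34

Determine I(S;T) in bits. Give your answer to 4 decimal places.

Marginals: p(S) = (0.4800, 0.5200), p(T) = (0.3100, 0.6900).
I(S;T) = Σ p(x,y)·log₂[p(x,y)/(p(x)p(y))].
  (0,r): 0.13·log₂(0.8737) = -0.02533
  (0,s): 0.35·log₂(1.0568) = 0.02788
  (1,r): 0.18·log₂(1.1166) = 0.02865
  (1,s): 0.34·log₂(0.9476) = -0.02640
Sum = 0.0048 bits.

0.0048 bits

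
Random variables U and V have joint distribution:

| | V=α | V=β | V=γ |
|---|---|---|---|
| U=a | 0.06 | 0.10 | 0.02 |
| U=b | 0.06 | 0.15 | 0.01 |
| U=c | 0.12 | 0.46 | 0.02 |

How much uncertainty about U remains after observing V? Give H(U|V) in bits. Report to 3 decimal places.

1.343 bits

Marginals: p(U) = (0.1800, 0.2200, 0.6000), p(V) = (0.2400, 0.7100, 0.0500).
H(U|V) = Σ p(V) · H(U|V=·).
  V=α: p=0.2400, H(U|V=α) = 1.5000
  V=β: p=0.7100, H(U|V=β) = 1.2778
  V=γ: p=0.0500, H(U|V=γ) = 1.5219
Weighted sum = 1.343 bits.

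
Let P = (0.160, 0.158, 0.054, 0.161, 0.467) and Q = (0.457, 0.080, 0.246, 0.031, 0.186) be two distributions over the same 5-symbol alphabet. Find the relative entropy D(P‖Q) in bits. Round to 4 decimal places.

D(P‖Q) = Σ p·log₂(p/q).
  0.160·log₂(0.160/0.457) = -0.24226
  0.158·log₂(0.158/0.080) = 0.15513
  0.054·log₂(0.054/0.246) = -0.11813
  0.161·log₂(0.161/0.031) = 0.38265
  0.467·log₂(0.467/0.186) = 0.62023
D(P‖Q) = 0.7976 bits.

0.7976 bits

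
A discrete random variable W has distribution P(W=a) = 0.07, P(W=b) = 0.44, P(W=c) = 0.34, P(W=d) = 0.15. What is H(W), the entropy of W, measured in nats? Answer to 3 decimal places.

1.199 nats

H(W) = −Σ p·ln p.
  −(0.07)·ln(0.07) = 0.1861
  −(0.44)·ln(0.44) = 0.3612
  −(0.34)·ln(0.34) = 0.3668
  −(0.15)·ln(0.15) = 0.2846
Sum: 0.1861 + 0.3612 + 0.3668 + 0.2846 = 1.199 nats.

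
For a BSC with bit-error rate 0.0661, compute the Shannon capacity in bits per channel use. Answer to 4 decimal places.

0.6488 bits

Binary symmetric channel: C = 1 − h₂(ε) where h₂ is the binary entropy function.
h₂(0.0661) = −0.0661·log₂0.0661 − 0.9339·log₂0.9339 = 0.3512.
C = 1 − 0.3512 = 0.6488 bits per channel use.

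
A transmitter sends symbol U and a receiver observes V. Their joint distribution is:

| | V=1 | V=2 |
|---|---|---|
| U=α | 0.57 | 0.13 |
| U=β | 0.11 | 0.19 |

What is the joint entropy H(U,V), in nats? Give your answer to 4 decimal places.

1.1440 nats

H(U,V) = −Σ p(x,y)·ln p(x,y) over all 4 cells.
  cell (α,1): −0.57·ln0.57 = 0.32041
  cell (α,2): −0.13·ln0.13 = 0.26523
  cell (β,1): −0.11·ln0.11 = 0.24280
  cell (β,2): −0.19·ln0.19 = 0.31554
Sum = 1.1440 nats.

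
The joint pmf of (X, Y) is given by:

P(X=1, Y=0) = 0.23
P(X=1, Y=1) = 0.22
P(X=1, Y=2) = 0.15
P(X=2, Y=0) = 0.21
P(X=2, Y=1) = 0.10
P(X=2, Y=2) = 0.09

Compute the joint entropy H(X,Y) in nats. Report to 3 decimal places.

H(X,Y) = −Σ p(x,y)·ln p(x,y) over all 6 cells.
  cell (1,0): −0.23·ln0.23 = 0.3380
  cell (1,1): −0.22·ln0.22 = 0.3331
  cell (1,2): −0.15·ln0.15 = 0.2846
  cell (2,0): −0.21·ln0.21 = 0.3277
  cell (2,1): −0.10·ln0.10 = 0.2303
  cell (2,2): −0.09·ln0.09 = 0.2167
Sum = 1.730 nats.

1.730 nats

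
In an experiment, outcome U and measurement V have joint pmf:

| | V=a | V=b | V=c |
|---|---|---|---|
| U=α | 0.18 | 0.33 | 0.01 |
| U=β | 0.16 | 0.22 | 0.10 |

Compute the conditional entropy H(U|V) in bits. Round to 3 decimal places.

Chain rule: H(U|V) = H(U,V) − H(V).
Marginals: p(U) = (0.5200, 0.4800), p(V) = (0.3400, 0.5500, 0.1100).
H(U,V) = 2.2754 bits; H(V) = 1.3538 bits.
H(U|V) = 2.2754 − 1.3538 = 0.922 bits.

0.922 bits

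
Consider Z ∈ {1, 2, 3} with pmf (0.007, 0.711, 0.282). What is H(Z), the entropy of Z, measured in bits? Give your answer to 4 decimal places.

0.9150 bits

H(Z) = −Σ p·log₂ p.
  −(0.007)·log₂(0.007) = 0.05011
  −(0.711)·log₂(0.711) = 0.34987
  −(0.282)·log₂(0.282) = 0.51500
Sum: 0.05011 + 0.34987 + 0.51500 = 0.9150 bits.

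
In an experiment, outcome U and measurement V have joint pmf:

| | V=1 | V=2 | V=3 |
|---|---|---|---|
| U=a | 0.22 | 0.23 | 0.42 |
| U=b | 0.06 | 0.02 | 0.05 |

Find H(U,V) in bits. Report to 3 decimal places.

2.066 bits

H(U,V) = −Σ p(x,y)·log₂ p(x,y) over all 6 cells.
  cell (a,1): −0.22·log₂0.22 = 0.4806
  cell (a,2): −0.23·log₂0.23 = 0.4877
  cell (a,3): −0.42·log₂0.42 = 0.5256
  cell (b,1): −0.06·log₂0.06 = 0.2435
  cell (b,2): −0.02·log₂0.02 = 0.1129
  cell (b,3): −0.05·log₂0.05 = 0.2161
Sum = 2.066 bits.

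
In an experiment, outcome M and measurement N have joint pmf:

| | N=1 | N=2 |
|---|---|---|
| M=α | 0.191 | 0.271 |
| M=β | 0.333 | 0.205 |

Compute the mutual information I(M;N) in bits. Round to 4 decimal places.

Marginals: p(M) = (0.4620, 0.5380), p(N) = (0.5240, 0.4760).
I(M;N) = Σ p(x,y)·log₂[p(x,y)/(p(x)p(y))].
  (α,1): 0.191·log₂(0.7890) = -0.06531
  (α,2): 0.271·log₂(1.2323) = 0.08167
  (β,1): 0.333·log₂(1.1812) = 0.08001
  (β,2): 0.205·log₂(0.8005) = -0.06581
Sum = 0.0306 bits.

0.0306 bits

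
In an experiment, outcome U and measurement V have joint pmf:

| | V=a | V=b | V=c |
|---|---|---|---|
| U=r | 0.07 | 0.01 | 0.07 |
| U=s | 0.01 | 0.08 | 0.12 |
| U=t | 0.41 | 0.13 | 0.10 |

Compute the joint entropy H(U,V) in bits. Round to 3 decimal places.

H(U,V) = −Σ p(x,y)·log₂ p(x,y) over all 9 cells.
  cell (r,a): −0.07·log₂0.07 = 0.2686
  cell (r,b): −0.01·log₂0.01 = 0.0664
  cell (r,c): −0.07·log₂0.07 = 0.2686
  cell (s,a): −0.01·log₂0.01 = 0.0664
  cell (s,b): −0.08·log₂0.08 = 0.2915
  cell (s,c): −0.12·log₂0.12 = 0.3671
  cell (t,a): −0.41·log₂0.41 = 0.5274
  cell (t,b): −0.13·log₂0.13 = 0.3826
  cell (t,c): −0.10·log₂0.10 = 0.3322
Sum = 2.571 bits.

2.571 bits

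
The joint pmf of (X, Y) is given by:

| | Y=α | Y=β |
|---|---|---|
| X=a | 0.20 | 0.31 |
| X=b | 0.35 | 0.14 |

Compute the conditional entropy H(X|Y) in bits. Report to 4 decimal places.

0.9226 bits

Chain rule: H(X|Y) = H(X,Y) − H(Y).
Marginals: p(X) = (0.5100, 0.4900), p(Y) = (0.5500, 0.4500).
H(X,Y) = 1.9154 bits; H(Y) = 0.9928 bits.
H(X|Y) = 1.9154 − 0.9928 = 0.9226 bits.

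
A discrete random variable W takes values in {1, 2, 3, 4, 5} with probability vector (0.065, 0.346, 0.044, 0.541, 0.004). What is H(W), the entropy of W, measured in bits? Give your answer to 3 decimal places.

H(W) = −Σ p·log₂ p.
  −(0.065)·log₂(0.065) = 0.2563
  −(0.346)·log₂(0.346) = 0.5298
  −(0.044)·log₂(0.044) = 0.1983
  −(0.541)·log₂(0.541) = 0.4795
  −(0.004)·log₂(0.004) = 0.0319
Sum: 0.2563 + 0.5298 + 0.1983 + 0.4795 + 0.0319 = 1.496 bits.

1.496 bits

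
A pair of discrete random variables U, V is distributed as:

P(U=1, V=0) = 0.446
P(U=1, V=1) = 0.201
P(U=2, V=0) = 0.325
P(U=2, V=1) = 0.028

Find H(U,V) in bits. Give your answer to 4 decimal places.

1.6562 bits

H(U,V) = −Σ p(x,y)·log₂ p(x,y) over all 4 cells.
  cell (1,0): −0.446·log₂0.446 = 0.51954
  cell (1,1): −0.201·log₂0.201 = 0.46526
  cell (2,0): −0.325·log₂0.325 = 0.52698
  cell (2,1): −0.028·log₂0.028 = 0.14444
Sum = 1.6562 bits.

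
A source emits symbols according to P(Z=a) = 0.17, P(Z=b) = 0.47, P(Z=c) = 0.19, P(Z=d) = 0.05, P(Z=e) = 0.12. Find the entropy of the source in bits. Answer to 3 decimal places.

H(Z) = −Σ p·log₂ p.
  −(0.17)·log₂(0.17) = 0.4346
  −(0.47)·log₂(0.47) = 0.5120
  −(0.19)·log₂(0.19) = 0.4552
  −(0.05)·log₂(0.05) = 0.2161
  −(0.12)·log₂(0.12) = 0.3671
Sum: 0.4346 + 0.5120 + 0.4552 + 0.2161 + 0.3671 = 1.985 bits.

1.985 bits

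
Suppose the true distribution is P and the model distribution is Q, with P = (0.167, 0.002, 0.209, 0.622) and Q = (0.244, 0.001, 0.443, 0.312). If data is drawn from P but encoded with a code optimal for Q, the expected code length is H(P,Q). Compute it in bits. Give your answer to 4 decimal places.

1.6505 bits

H(P,Q) = −Σ p·log₂ q.
  −0.167·log₂(0.244) = 0.33985
  −0.002·log₂(0.001) = 0.01993
  −0.209·log₂(0.443) = 0.24550
  −0.622·log₂(0.312) = 1.04520
H(P,Q) = 1.6505 bits.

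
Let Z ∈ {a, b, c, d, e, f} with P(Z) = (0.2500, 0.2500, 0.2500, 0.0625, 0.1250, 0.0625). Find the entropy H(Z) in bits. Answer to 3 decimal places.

2.375 bits

H(Z) = −Σ p·log₂ p.
  −(0.2500)·log₂(0.2500) = 0.5000
  −(0.2500)·log₂(0.2500) = 0.5000
  −(0.2500)·log₂(0.2500) = 0.5000
  −(0.0625)·log₂(0.0625) = 0.2500
  −(0.1250)·log₂(0.1250) = 0.3750
  −(0.0625)·log₂(0.0625) = 0.2500
Sum: 0.5000 + 0.5000 + 0.5000 + 0.2500 + 0.3750 + 0.2500 = 2.375 bits.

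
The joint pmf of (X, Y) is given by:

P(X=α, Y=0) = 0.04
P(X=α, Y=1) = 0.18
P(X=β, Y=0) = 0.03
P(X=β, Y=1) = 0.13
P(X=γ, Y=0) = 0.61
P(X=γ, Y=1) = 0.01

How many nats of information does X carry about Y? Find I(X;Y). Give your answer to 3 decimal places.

0.394 nats

Marginals: p(X) = (0.2200, 0.1600, 0.6200), p(Y) = (0.6800, 0.3200).
I(X;Y) = Σ p(x,y)·ln[p(x,y)/(p(x)p(y))].
  (α,0): 0.04·ln(0.2674) = -0.0528
  (α,1): 0.18·ln(2.5568) = 0.1690
  (β,0): 0.03·ln(0.2757) = -0.0386
  (β,1): 0.13·ln(2.5391) = 0.1211
  (γ,0): 0.61·ln(1.4469) = 0.2253
  (γ,1): 0.01·ln(0.0504) = -0.0299
Sum = 0.394 nats.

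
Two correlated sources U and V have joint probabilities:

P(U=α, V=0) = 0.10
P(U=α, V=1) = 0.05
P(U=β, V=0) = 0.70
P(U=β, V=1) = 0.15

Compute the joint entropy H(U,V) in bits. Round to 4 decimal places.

H(U,V) = −Σ p(x,y)·log₂ p(x,y) over all 4 cells.
  cell (α,0): −0.10·log₂0.10 = 0.33219
  cell (α,1): −0.05·log₂0.05 = 0.21610
  cell (β,0): −0.70·log₂0.70 = 0.36020
  cell (β,1): −0.15·log₂0.15 = 0.41054
Sum = 1.3190 bits.

1.3190 bits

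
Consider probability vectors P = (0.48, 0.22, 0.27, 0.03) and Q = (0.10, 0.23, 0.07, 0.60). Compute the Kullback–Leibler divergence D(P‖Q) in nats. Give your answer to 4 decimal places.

1.0178 nats

D(P‖Q) = Σ p·ln(p/q).
  0.48·ln(0.48/0.10) = 0.75294
  0.22·ln(0.22/0.23) = -0.00978
  0.27·ln(0.27/0.07) = 0.36448
  0.03·ln(0.03/0.60) = -0.08987
D(P‖Q) = 1.0178 nats.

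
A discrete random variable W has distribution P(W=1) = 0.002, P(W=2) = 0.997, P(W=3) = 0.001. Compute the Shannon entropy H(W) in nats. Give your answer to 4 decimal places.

H(W) = −Σ p·ln p.
  −(0.002)·ln(0.002) = 0.01243
  −(0.997)·ln(0.997) = 0.00300
  −(0.001)·ln(0.001) = 0.00691
Sum: 0.01243 + 0.00300 + 0.00691 = 0.0223 nats.

0.0223 nats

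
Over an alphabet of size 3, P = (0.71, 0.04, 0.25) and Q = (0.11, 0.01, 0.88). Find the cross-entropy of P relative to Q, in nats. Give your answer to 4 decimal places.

1.7833 nats

H(P,Q) = −Σ p·ln q.
  −0.71·ln(0.11) = 1.56717
  −0.04·ln(0.01) = 0.18421
  −0.25·ln(0.88) = 0.03196
H(P,Q) = 1.7833 nats.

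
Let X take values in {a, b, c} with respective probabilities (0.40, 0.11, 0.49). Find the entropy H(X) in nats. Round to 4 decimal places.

0.9589 nats

H(X) = −Σ p·ln p.
  −(0.40)·ln(0.40) = 0.36652
  −(0.11)·ln(0.11) = 0.24280
  −(0.49)·ln(0.49) = 0.34954
Sum: 0.36652 + 0.24280 + 0.34954 = 0.9589 nats.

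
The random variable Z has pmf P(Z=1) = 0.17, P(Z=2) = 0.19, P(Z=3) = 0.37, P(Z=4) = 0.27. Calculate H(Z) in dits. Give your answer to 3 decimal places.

0.581 dits

H(Z) = −Σ p·log₁₀ p.
  −(0.17)·log₁₀(0.17) = 0.1308
  −(0.19)·log₁₀(0.19) = 0.1370
  −(0.37)·log₁₀(0.37) = 0.1598
  −(0.27)·log₁₀(0.27) = 0.1535
Sum: 0.1308 + 0.1370 + 0.1598 + 0.1535 = 0.581 dits.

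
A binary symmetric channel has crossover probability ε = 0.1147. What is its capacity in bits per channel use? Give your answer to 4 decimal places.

0.4861 bits

Binary symmetric channel: C = 1 − h₂(ε) where h₂ is the binary entropy function.
h₂(0.1147) = −0.1147·log₂0.1147 − 0.8853·log₂0.8853 = 0.5139.
C = 1 − 0.5139 = 0.4861 bits per channel use.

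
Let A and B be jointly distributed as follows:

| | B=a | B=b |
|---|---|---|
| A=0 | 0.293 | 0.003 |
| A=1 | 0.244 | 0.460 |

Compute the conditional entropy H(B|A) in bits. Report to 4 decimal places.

0.6796 bits

Marginals: p(A) = (0.2960, 0.7040), p(B) = (0.5370, 0.4630).
H(B|A) = Σ p(A) · H(B|A=·).
  A=0: p=0.2960, H(B|A=0) = 0.0817
  A=1: p=0.7040, H(B|A=1) = 0.9310
Weighted sum = 0.6796 bits.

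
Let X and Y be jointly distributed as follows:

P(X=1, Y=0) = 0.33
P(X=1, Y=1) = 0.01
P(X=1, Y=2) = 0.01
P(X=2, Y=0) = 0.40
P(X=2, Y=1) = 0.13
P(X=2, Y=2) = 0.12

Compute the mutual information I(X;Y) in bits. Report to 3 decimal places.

0.106 bits

Marginals: p(X) = (0.3500, 0.6500), p(Y) = (0.7300, 0.1400, 0.1300).
I(X;Y) = H(X) + H(Y) − H(X,Y).
H(X) = 0.9341, H(Y) = 1.1112, H(X,Y) = 1.9392.
I(X;Y) = 0.9341 + 1.1112 − 1.9392 = 0.106 bits.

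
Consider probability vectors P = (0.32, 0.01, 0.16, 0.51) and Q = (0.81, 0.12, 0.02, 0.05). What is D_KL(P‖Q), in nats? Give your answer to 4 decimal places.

D(P‖Q) = Σ p·ln(p/q).
  0.32·ln(0.32/0.81) = -0.29719
  0.01·ln(0.01/0.12) = -0.02485
  0.16·ln(0.16/0.02) = 0.33271
  0.51·ln(0.51/0.05) = 1.18442
D(P‖Q) = 1.1951 nats.

1.1951 nats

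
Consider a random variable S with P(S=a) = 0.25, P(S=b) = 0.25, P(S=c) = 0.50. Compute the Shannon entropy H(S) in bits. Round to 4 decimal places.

1.5000 bits

H(S) = −Σ p·log₂ p.
  −(0.25)·log₂(0.25) = 0.50000
  −(0.25)·log₂(0.25) = 0.50000
  −(0.50)·log₂(0.50) = 0.50000
Sum: 0.50000 + 0.50000 + 0.50000 = 1.5000 bits.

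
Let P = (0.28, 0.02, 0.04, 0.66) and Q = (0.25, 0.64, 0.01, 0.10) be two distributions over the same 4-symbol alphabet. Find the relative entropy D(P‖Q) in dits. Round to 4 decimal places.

D(P‖Q) = Σ p·log₁₀(p/q).
  0.28·log₁₀(0.28/0.25) = 0.01378
  0.02·log₁₀(0.02/0.64) = -0.03010
  0.04·log₁₀(0.04/0.01) = 0.02408
  0.66·log₁₀(0.66/0.10) = 0.54090
D(P‖Q) = 0.5487 dits.

0.5487 dits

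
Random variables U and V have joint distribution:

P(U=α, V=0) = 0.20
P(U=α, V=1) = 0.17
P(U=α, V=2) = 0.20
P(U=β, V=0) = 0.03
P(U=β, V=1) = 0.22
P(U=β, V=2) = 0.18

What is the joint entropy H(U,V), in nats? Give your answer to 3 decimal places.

1.692 nats

H(U,V) = −Σ p(x,y)·ln p(x,y) over all 6 cells.
  cell (α,0): −0.20·ln0.20 = 0.3219
  cell (α,1): −0.17·ln0.17 = 0.3012
  cell (α,2): −0.20·ln0.20 = 0.3219
  cell (β,0): −0.03·ln0.03 = 0.1052
  cell (β,1): −0.22·ln0.22 = 0.3331
  cell (β,2): −0.18·ln0.18 = 0.3087
Sum = 1.692 nats.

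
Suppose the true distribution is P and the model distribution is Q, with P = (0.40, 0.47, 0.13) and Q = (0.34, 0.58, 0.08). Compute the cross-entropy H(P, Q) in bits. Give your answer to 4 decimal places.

1.4656 bits

H(P,Q) = −Σ p·log₂ q.
  −0.40·log₂(0.34) = 0.62256
  −0.47·log₂(0.58) = 0.36936
  −0.13·log₂(0.08) = 0.47370
H(P,Q) = 1.4656 bits.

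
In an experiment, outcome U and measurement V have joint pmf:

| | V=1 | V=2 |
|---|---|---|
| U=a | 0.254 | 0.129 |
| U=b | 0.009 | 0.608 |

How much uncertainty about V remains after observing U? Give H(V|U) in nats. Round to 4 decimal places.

0.2917 nats

Marginals: p(U) = (0.3830, 0.6170), p(V) = (0.2630, 0.7370).
H(V|U) = Σ p(U) · H(V|U=·).
  U=a: p=0.3830, H(V|U=a) = 0.6389
  U=b: p=0.6170, H(V|U=b) = 0.0761
Weighted sum = 0.2917 nats.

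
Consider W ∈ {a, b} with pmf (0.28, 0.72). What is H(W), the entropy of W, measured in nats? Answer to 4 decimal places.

H(W) = −Σ p·ln p.
  −(0.28)·ln(0.28) = 0.35643
  −(0.72)·ln(0.72) = 0.23652
Sum: 0.35643 + 0.23652 = 0.5930 nats.

0.5930 nats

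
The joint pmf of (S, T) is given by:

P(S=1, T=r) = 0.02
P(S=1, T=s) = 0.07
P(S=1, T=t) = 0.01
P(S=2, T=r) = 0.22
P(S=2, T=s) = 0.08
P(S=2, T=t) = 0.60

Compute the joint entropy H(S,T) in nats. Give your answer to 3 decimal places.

H(S,T) = −Σ p(x,y)·ln p(x,y) over all 6 cells.
  cell (1,r): −0.02·ln0.02 = 0.0782
  cell (1,s): −0.07·ln0.07 = 0.1861
  cell (1,t): −0.01·ln0.01 = 0.0461
  cell (2,r): −0.22·ln0.22 = 0.3331
  cell (2,s): −0.08·ln0.08 = 0.2021
  cell (2,t): −0.60·ln0.60 = 0.3065
Sum = 1.152 nats.

1.152 nats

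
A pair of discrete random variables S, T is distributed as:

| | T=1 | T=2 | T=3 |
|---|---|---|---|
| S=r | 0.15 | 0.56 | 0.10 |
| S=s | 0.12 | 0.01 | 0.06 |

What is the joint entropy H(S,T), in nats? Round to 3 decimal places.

H(S,T) = −Σ p(x,y)·ln p(x,y) over all 6 cells.
  cell (r,1): −0.15·ln0.15 = 0.2846
  cell (r,2): −0.56·ln0.56 = 0.3247
  cell (r,3): −0.10·ln0.10 = 0.2303
  cell (s,1): −0.12·ln0.12 = 0.2544
  cell (s,2): −0.01·ln0.01 = 0.0461
  cell (s,3): −0.06·ln0.06 = 0.1688
Sum = 1.309 nats.

1.309 nats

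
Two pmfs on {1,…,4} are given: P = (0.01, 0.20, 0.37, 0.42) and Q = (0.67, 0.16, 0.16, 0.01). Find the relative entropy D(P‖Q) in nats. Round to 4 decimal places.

1.8826 nats

D(P‖Q) = Σ p·ln(p/q).
  0.01·ln(0.01/0.67) = -0.04205
  0.20·ln(0.20/0.16) = 0.04463
  0.37·ln(0.37/0.16) = 0.31018
  0.42·ln(0.42/0.01) = 1.56982
D(P‖Q) = 1.8826 nats.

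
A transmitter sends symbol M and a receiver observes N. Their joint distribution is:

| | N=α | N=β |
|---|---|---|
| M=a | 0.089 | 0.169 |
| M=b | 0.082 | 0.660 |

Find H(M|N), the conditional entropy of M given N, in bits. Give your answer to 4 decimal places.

0.7756 bits

Marginals: p(M) = (0.2580, 0.7420), p(N) = (0.1710, 0.8290).
H(M|N) = Σ p(N) · H(M|N=·).
  N=α: p=0.1710, H(M|N=α) = 0.9988
  N=β: p=0.8290, H(M|N=β) = 0.7296
Weighted sum = 0.7756 bits.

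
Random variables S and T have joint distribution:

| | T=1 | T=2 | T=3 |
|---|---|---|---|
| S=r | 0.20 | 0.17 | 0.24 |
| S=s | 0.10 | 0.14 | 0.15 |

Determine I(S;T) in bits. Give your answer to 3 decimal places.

0.007 bits

Marginals: p(S) = (0.6100, 0.3900), p(T) = (0.3000, 0.3100, 0.3900).
I(S;T) = H(S) + H(T) − H(S,T).
H(S) = 0.9648, H(T) = 1.5747, H(S,T) = 2.5330.
I(S;T) = 0.9648 + 1.5747 − 2.5330 = 0.007 bits.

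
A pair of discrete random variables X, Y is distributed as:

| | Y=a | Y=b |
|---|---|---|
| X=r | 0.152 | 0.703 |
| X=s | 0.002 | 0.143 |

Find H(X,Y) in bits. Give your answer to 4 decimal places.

1.1897 bits

H(X,Y) = −Σ p(x,y)·log₂ p(x,y) over all 4 cells.
  cell (r,a): −0.152·log₂0.152 = 0.41311
  cell (r,b): −0.703·log₂0.703 = 0.35741
  cell (s,a): −0.002·log₂0.002 = 0.01793
  cell (s,b): −0.143·log₂0.143 = 0.40125
Sum = 1.1897 bits.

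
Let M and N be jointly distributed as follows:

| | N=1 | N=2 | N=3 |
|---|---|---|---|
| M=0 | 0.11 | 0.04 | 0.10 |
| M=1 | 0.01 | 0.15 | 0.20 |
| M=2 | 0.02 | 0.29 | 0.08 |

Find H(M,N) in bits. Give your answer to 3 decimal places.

H(M,N) = −Σ p(x,y)·log₂ p(x,y) over all 9 cells.
  cell (0,1): −0.11·log₂0.11 = 0.3503
  cell (0,2): −0.04·log₂0.04 = 0.1858
  cell (0,3): −0.10·log₂0.10 = 0.3322
  cell (1,1): −0.01·log₂0.01 = 0.0664
  cell (1,2): −0.15·log₂0.15 = 0.4105
  cell (1,3): −0.20·log₂0.20 = 0.4644
  cell (2,1): −0.02·log₂0.02 = 0.1129
  cell (2,2): −0.29·log₂0.29 = 0.5179
  cell (2,3): −0.08·log₂0.08 = 0.2915
Sum = 2.732 bits.

2.732 bits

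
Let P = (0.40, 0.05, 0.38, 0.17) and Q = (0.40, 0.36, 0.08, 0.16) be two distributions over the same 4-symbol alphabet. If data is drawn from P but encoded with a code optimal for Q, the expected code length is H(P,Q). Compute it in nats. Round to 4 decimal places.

1.6889 nats

H(P,Q) = −Σ p·ln q.
  −0.40·ln(0.40) = 0.36652
  −0.05·ln(0.36) = 0.05108
  −0.38·ln(0.08) = 0.95978
  −0.17·ln(0.16) = 0.31154
H(P,Q) = 1.6889 nats.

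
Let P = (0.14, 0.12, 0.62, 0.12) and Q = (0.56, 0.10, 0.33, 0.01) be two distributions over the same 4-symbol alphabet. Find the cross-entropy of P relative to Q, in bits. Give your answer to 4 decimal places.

2.3047 bits

H(P,Q) = −Σ p·log₂ q.
  −0.14·log₂(0.56) = 0.11711
  −0.12·log₂(0.10) = 0.39863
  −0.62·log₂(0.33) = 0.99167
  −0.12·log₂(0.01) = 0.79726
H(P,Q) = 2.3047 bits.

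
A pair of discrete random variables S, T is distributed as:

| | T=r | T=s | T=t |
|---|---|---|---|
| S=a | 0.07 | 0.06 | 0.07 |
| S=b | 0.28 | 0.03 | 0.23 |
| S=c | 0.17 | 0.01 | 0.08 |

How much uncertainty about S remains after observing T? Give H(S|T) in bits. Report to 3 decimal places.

Marginals: p(S) = (0.2000, 0.5400, 0.2600), p(T) = (0.5200, 0.1000, 0.3800).
H(S|T) = Σ p(T) · H(S|T=·).
  T=r: p=0.5200, H(S|T=r) = 1.3977
  T=s: p=0.1000, H(S|T=s) = 1.2955
  T=t: p=0.3800, H(S|T=t) = 1.3613
Weighted sum = 1.374 bits.

1.374 bits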